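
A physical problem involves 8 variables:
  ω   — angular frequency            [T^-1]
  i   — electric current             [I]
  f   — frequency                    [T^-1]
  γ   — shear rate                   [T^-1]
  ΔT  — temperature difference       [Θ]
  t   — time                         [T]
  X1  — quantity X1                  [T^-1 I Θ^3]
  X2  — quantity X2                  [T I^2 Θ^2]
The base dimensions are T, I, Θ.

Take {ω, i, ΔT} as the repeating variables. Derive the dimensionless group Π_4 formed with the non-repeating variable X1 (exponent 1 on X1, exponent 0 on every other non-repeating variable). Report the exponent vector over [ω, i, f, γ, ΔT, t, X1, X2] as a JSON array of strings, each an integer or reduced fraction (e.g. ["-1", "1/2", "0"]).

["-1", "-1", "0", "0", "-3", "0", "1", "0"]

Exponent matrix [T,I,Θ] × [ω,i,f,γ,ΔT,t,X1,X2]:
  T: [-1  0 -1 -1  0  1 -1  1]
  I: [ 0  1  0  0  0  0  1  2]
  Θ: [ 0  0  0  0  1  0  3  2]
Echelon form has 3 nonzero rows (pivots: ω,i,ΔT)
Pivot set = {ω,i,ΔT}, free = {f,γ,t,X1,X2}
RREF:
  r0: [   1    0    1    1    0   -1    1   -1]
  r1: [   0    1    0    0    0    0    1    2]
  r2: [   0    0    0    0    1    0    3    2]
Fix exponent of X1 at 1, f at 0, γ at 0, t at 0, X2 at 0; solve each RREF row for its pivot's exponent:
  r0: exp(ω) + (1)·1 = 0 ⇒ exp(ω) = -1
  r1: exp(i) + (1)·1 = 0 ⇒ exp(i) = -1
  r2: exp(ΔT) + (3)·1 = 0 ⇒ exp(ΔT) = -3
Π_4 = ω^-1 · i^-1 · ΔT^-3 · X1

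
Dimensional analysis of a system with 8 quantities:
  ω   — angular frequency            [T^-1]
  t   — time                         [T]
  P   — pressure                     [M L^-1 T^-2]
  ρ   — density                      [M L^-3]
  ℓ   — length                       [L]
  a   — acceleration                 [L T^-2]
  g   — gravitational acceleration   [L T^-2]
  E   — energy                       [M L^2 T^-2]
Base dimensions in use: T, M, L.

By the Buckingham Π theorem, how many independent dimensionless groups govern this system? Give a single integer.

Exponent matrix [T,M,L] × [ω,t,P,ρ,ℓ,a,g,E]:
  T: [-1  1 -2  0  0 -2 -2 -2]
  M: [ 0  0  1  1  0  0  0  1]
  L: [ 0  0 -1 -3  1  1  1  2]
Row reduction gives pivot columns ω,P,ρ; rank = 3
8 vars − rank 3 = 5 Π groups

5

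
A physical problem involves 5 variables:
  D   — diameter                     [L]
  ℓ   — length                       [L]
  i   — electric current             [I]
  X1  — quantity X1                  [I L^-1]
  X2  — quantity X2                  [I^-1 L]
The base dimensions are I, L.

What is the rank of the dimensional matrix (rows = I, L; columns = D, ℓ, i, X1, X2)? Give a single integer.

2

Dimensional matrix (I×L by D×ℓ×i×X1×X2):
  I: [ 0  0  1  1 -1]
  L: [ 1  1  0 -1  1]
RREF → pivots at {D,i} ⇒ r = 2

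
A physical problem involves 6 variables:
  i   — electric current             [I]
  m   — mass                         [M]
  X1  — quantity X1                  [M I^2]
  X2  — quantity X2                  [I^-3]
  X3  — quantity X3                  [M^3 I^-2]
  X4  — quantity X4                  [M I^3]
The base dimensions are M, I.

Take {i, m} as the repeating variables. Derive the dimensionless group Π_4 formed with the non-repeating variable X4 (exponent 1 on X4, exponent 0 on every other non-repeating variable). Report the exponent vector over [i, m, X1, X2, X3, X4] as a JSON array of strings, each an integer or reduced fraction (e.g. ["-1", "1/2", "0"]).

Write exponents as rows M,I / cols i,m,X1,X2,X3,X4:
  M: [ 0  1  1  0  3  1]
  I: [ 1  0  2 -3 -2  3]
Row reduction gives pivot columns i,m; rank = 2
Repeat: i,m; free: X1,X2,X3,X4
RREF:
  r0: [   1    0    2   -3   -2    3]
  r1: [   0    1    1    0    3    1]
Fix exponent of X4 at 1, X1 at 0, X2 at 0, X3 at 0; solve each RREF row for its pivot's exponent:
  r0: exp(i) + (3)·1 = 0 ⇒ exp(i) = -3
  r1: exp(m) + (1)·1 = 0 ⇒ exp(m) = -1
Π_4 = i^-3 · m^-1 · X4

["-3", "-1", "0", "0", "0", "1"]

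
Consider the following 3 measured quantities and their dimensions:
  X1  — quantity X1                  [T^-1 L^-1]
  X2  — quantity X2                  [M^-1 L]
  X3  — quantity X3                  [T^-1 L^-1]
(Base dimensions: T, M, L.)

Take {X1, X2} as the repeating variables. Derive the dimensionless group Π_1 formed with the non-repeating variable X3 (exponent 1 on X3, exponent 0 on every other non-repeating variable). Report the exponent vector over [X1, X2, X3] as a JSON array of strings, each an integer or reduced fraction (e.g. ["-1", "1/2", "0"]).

Write exponents as rows T,M,L / cols X1,X2,X3:
  T: [-1  0 -1]
  M: [ 0 -1  0]
  L: [-1  1 -1]
RREF → pivots at {X1,X2} ⇒ r = 2
Repeat: X1,X2; free: X3
RREF:
  r0: [   1    0    1]
  r1: [   0    1    0]
  r2: [   0    0    0]
Fix exponent of X3 at 1; solve each RREF row for its pivot's exponent:
  r0: exp(X1) + (1)·1 = 0 ⇒ exp(X1) = -1
  r1: exp(X2) + (0)·1 = 0 ⇒ exp(X2) = 0
Π_1 = X1^-1 · X3

["-1", "0", "1"]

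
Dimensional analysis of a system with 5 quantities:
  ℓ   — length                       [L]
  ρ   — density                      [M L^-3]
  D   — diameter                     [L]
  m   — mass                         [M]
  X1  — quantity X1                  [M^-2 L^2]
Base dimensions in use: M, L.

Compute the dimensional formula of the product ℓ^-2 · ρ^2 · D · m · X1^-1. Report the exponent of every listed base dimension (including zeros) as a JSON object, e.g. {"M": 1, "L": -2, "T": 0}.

{"M": 5, "L": -9}

Write exponents as rows M,L / cols ℓ,ρ,D,m,X1:
  M: [ 0  1  0  1 -2]
  L: [ 1 -3  1  0  2]
  [M]: (-2)·0+(2)·1+(1)·0+(1)·1+(-1)·-2 = 5
  [L]: (-2)·1+(2)·-3+(1)·1+(1)·0+(-1)·2 = -9
⇒ M^5 L^-9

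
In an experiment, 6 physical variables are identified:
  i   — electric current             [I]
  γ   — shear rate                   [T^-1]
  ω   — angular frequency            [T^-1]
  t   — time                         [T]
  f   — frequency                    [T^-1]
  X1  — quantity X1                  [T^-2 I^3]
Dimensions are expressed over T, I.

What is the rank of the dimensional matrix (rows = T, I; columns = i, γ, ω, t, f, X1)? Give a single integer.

Exponent matrix [T,I] × [i,γ,ω,t,f,X1]:
  T: [ 0 -1 -1  1 -1 -2]
  I: [ 1  0  0  0  0  3]
RREF → pivots at {i,γ} ⇒ r = 2

2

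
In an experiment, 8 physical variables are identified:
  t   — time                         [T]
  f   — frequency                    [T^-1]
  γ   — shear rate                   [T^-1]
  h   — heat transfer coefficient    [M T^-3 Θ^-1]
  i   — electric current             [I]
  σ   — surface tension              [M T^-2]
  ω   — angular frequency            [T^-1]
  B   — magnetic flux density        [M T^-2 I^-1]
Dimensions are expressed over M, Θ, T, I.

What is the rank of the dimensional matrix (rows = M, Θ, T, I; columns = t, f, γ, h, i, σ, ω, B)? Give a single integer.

Write exponents as rows M,Θ,T,I / cols t,f,γ,h,i,σ,ω,B:
  M: [ 0  0  0  1  0  1  0  1]
  Θ: [ 0  0  0 -1  0  0  0  0]
  T: [ 1 -1 -1 -3  0 -2 -1 -2]
  I: [ 0  0  0  0  1  0  0 -1]
RREF → pivots at {t,h,i,σ} ⇒ r = 4

4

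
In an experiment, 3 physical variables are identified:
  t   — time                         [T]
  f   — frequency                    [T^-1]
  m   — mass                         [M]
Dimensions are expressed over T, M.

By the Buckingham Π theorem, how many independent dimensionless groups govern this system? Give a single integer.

Exponent matrix [T,M] × [t,f,m]:
  T: [ 1 -1  0]
  M: [ 0  0  1]
Row reduction gives pivot columns t,m; rank = 2
Π count = n − r = 3 − 2 = 1

1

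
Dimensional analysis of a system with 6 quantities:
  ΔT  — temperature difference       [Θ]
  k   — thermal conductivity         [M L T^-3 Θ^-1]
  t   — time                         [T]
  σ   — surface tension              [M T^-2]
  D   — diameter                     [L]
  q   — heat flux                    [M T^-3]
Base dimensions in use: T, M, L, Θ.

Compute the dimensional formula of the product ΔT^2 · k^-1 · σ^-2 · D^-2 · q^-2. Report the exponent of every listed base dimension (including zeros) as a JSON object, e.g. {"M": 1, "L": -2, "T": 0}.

{"T": 13, "M": -5, "L": -3, "Θ": 3}

Exponent matrix [T,M,L,Θ] × [ΔT,k,t,σ,D,q]:
  T: [ 0 -3  1 -2  0 -3]
  M: [ 0  1  0  1  0  1]
  L: [ 0  1  0  0  1  0]
  Θ: [ 1 -1  0  0  0  0]
  [T]: (2)·0+(-1)·-3+(-2)·-2+(-2)·0+(-2)·-3 = 13
  [M]: (2)·0+(-1)·1+(-2)·1+(-2)·0+(-2)·1 = -5
  [L]: (2)·0+(-1)·1+(-2)·0+(-2)·1+(-2)·0 = -3
  [Θ]: (2)·1+(-1)·-1+(-2)·0+(-2)·0+(-2)·0 = 3
⇒ T^13 M^-5 L^-3 Θ^3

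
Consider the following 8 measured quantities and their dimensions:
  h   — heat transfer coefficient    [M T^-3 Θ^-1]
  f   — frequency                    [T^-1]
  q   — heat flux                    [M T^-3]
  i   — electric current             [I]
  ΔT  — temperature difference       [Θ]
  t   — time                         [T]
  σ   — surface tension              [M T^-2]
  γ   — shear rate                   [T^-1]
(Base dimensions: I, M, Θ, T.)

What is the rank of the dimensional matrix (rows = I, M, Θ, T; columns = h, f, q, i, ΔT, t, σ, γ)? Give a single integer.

4

Write exponents as rows I,M,Θ,T / cols h,f,q,i,ΔT,t,σ,γ:
  I: [ 0  0  0  1  0  0  0  0]
  M: [ 1  0  1  0  0  0  1  0]
  Θ: [-1  0  0  0  1  0  0  0]
  T: [-3 -1 -3  0  0  1 -2 -1]
Row reduction gives pivot columns h,f,q,i; rank = 4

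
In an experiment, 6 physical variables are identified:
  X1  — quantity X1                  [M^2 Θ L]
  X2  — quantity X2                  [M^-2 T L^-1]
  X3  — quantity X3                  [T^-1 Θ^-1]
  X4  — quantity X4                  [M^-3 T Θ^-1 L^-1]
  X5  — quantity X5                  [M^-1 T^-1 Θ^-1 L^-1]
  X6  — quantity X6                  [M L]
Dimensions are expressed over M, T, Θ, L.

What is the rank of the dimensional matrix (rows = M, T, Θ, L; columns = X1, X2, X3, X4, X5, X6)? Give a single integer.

Dimensional matrix (M×T×Θ×L by X1×X2×X3×X4×X5×X6):
  M: [ 2 -2  0 -3 -1  1]
  T: [ 0  1 -1  1 -1  0]
  Θ: [ 1  0 -1 -1 -1  0]
  L: [ 1 -1  0 -1 -1  1]
Row reduction gives pivot columns X1,X2,X4; rank = 3

3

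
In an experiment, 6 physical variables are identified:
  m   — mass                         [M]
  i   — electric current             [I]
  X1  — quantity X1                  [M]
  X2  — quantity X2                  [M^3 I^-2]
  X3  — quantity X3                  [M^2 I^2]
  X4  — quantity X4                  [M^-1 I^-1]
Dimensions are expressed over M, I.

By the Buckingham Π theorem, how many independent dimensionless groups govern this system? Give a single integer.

4

Exponent matrix [M,I] × [m,i,X1,X2,X3,X4]:
  M: [ 1  0  1  3  2 -1]
  I: [ 0  1  0 -2  2 -1]
RREF → pivots at {m,i} ⇒ r = 2
6 vars − rank 2 = 4 Π groups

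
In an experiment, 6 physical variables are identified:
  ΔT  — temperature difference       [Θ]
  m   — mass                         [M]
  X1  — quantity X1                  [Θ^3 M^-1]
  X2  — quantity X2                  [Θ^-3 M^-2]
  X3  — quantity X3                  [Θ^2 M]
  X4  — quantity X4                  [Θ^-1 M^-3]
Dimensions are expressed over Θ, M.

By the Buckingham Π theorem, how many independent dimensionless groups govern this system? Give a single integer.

Write exponents as rows Θ,M / cols ΔT,m,X1,X2,X3,X4:
  Θ: [ 1  0  3 -3  2 -1]
  M: [ 0  1 -1 -2  1 -3]
Row reduction gives pivot columns ΔT,m; rank = 2
Π count = n − r = 6 − 2 = 4

4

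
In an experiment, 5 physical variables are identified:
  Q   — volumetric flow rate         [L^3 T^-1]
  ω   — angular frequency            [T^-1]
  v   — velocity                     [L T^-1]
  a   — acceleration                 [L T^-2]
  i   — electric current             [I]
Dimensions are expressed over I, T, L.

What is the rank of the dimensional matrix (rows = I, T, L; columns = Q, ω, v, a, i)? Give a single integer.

3

Dimensional matrix (I×T×L by Q×ω×v×a×i):
  I: [ 0  0  0  0  1]
  T: [-1 -1 -1 -2  0]
  L: [ 3  0  1  1  0]
Row reduction gives pivot columns Q,ω,i; rank = 3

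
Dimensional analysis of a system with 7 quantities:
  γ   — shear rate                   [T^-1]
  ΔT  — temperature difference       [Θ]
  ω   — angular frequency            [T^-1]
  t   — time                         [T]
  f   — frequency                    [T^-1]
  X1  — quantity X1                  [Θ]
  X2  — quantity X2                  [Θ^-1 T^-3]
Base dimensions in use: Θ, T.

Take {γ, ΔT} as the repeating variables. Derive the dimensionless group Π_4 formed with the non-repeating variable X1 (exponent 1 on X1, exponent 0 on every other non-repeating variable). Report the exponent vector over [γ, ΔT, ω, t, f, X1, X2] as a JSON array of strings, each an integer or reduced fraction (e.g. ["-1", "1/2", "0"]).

["0", "-1", "0", "0", "0", "1", "0"]

Write exponents as rows Θ,T / cols γ,ΔT,ω,t,f,X1,X2:
  Θ: [ 0  1  0  0  0  1 -1]
  T: [-1  0 -1  1 -1  0 -3]
RREF → pivots at {γ,ΔT} ⇒ r = 2
Pivot set = {γ,ΔT}, free = {ω,t,f,X1,X2}
RREF:
  r0: [   1    0    1   -1    1    0    3]
  r1: [   0    1    0    0    0    1   -1]
Fix exponent of X1 at 1, ω at 0, t at 0, f at 0, X2 at 0; solve each RREF row for its pivot's exponent:
  r0: exp(γ) + (0)·1 = 0 ⇒ exp(γ) = 0
  r1: exp(ΔT) + (1)·1 = 0 ⇒ exp(ΔT) = -1
Π_4 = ΔT^-1 · X1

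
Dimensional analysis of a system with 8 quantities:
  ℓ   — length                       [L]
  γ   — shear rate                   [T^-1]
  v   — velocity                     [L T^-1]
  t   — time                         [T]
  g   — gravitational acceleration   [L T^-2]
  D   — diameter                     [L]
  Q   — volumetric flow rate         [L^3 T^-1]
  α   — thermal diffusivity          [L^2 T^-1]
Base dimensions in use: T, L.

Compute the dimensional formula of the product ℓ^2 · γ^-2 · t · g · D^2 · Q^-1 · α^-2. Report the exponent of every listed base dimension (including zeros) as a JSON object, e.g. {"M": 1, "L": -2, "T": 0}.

{"T": 4, "L": -2}

Write exponents as rows T,L / cols ℓ,γ,v,t,g,D,Q,α:
  T: [ 0 -1 -1  1 -2  0 -1 -1]
  L: [ 1  0  1  0  1  1  3  2]
  [T]: (2)·0+(-2)·-1+(1)·1+(1)·-2+(2)·0+(-1)·-1+(-2)·-1 = 4
  [L]: (2)·1+(-2)·0+(1)·0+(1)·1+(2)·1+(-1)·3+(-2)·2 = -2
⇒ T^4 L^-2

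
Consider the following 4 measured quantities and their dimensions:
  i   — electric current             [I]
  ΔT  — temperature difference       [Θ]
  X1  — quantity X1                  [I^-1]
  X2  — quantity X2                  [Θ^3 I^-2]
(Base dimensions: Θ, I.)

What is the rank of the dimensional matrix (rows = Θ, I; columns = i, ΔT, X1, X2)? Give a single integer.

Write exponents as rows Θ,I / cols i,ΔT,X1,X2:
  Θ: [ 0  1  0  3]
  I: [ 1  0 -1 -2]
Row reduction gives pivot columns i,ΔT; rank = 2

2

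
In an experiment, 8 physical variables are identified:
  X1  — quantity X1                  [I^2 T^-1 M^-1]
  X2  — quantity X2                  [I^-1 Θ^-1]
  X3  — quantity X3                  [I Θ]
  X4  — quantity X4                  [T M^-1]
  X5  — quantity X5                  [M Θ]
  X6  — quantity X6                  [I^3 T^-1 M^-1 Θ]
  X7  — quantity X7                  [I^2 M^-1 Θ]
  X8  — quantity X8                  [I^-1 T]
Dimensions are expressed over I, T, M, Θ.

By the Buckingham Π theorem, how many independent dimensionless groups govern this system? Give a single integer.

5

Dimensional matrix (I×T×M×Θ by X1×X2×X3×X4×X5×X6×X7×X8):
  I: [ 2 -1  1  0  0  3  2 -1]
  T: [-1  0  0  1  0 -1  0  1]
  M: [-1  0  0 -1  1 -1 -1  0]
  Θ: [ 0 -1  1  0  1  1  1  0]
RREF → pivots at {X1,X2,X4} ⇒ r = 3
n=8, r=3 ⇒ 5 dimensionless groups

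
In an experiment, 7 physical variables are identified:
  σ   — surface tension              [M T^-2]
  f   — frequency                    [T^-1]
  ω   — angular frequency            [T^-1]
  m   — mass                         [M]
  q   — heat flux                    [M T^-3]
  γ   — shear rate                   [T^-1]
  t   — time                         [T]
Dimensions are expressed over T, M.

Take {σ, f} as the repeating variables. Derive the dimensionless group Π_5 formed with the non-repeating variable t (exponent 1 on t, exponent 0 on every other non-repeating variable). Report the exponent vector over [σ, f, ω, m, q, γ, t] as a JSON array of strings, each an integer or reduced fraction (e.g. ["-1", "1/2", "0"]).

Write exponents as rows T,M / cols σ,f,ω,m,q,γ,t:
  T: [-2 -1 -1  0 -3 -1  1]
  M: [ 1  0  0  1  1  0  0]
Row reduction gives pivot columns σ,f; rank = 2
Pivot set = {σ,f}, free = {ω,m,q,γ,t}
RREF:
  r0: [   1    0    0    1    1    0    0]
  r1: [   0    1    1   -2    1    1   -1]
Fix exponent of t at 1, ω at 0, m at 0, q at 0, γ at 0; solve each RREF row for its pivot's exponent:
  r0: exp(σ) + (0)·1 = 0 ⇒ exp(σ) = 0
  r1: exp(f) + (-1)·1 = 0 ⇒ exp(f) = 1
Π_5 = f · t

["0", "1", "0", "0", "0", "0", "1"]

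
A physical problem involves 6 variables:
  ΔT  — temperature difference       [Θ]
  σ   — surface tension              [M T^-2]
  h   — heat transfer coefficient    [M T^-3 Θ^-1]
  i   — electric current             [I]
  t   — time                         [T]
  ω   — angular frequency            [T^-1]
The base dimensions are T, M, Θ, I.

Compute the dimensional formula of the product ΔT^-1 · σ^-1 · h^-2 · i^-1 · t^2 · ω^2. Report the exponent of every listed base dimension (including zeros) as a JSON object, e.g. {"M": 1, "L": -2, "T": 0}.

Dimensional matrix (T×M×Θ×I by ΔT×σ×h×i×t×ω):
  T: [ 0 -2 -3  0  1 -1]
  M: [ 0  1  1  0  0  0]
  Θ: [ 1  0 -1  0  0  0]
  I: [ 0  0  0  1  0  0]
  [T]: (-1)·0+(-1)·-2+(-2)·-3+(-1)·0+(2)·1+(2)·-1 = 8
  [M]: (-1)·0+(-1)·1+(-2)·1+(-1)·0+(2)·0+(2)·0 = -3
  [Θ]: (-1)·1+(-1)·0+(-2)·-1+(-1)·0+(2)·0+(2)·0 = 1
  [I]: (-1)·0+(-1)·0+(-2)·0+(-1)·1+(2)·0+(2)·0 = -1
⇒ T^8 M^-3 Θ I^-1

{"T": 8, "M": -3, "Θ": 1, "I": -1}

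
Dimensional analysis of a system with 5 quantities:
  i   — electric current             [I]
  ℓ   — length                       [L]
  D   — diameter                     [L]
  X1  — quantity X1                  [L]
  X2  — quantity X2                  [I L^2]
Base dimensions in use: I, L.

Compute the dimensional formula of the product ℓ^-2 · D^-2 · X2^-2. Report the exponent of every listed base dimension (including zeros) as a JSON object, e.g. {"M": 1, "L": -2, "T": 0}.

Dimensional matrix (I×L by i×ℓ×D×X1×X2):
  I: [ 1  0  0  0  1]
  L: [ 0  1  1  1  2]
  [I]: (-2)·0+(-2)·0+(-2)·1 = -2
  [L]: (-2)·1+(-2)·1+(-2)·2 = -8
⇒ I^-2 L^-8

{"I": -2, "L": -8}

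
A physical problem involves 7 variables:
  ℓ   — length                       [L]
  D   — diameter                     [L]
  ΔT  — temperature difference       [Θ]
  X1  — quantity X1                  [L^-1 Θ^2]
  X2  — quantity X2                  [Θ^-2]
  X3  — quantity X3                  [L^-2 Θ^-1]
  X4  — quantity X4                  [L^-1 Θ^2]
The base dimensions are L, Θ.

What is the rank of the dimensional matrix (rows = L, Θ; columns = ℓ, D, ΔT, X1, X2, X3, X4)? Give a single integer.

Exponent matrix [L,Θ] × [ℓ,D,ΔT,X1,X2,X3,X4]:
  L: [ 1  1  0 -1  0 -2 -1]
  Θ: [ 0  0  1  2 -2 -1  2]
RREF → pivots at {ℓ,ΔT} ⇒ r = 2

2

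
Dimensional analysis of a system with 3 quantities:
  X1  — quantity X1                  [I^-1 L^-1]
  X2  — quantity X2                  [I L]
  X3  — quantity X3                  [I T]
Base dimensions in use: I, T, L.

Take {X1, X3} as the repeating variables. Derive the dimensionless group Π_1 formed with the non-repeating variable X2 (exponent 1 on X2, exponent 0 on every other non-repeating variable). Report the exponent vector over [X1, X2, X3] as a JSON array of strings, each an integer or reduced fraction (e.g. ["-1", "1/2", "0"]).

Write exponents as rows I,T,L / cols X1,X2,X3:
  I: [-1  1  1]
  T: [ 0  0  1]
  L: [-1  1  0]
Row reduction gives pivot columns X1,X3; rank = 2
Repeat: X1,X3; free: X2
RREF:
  r0: [   1   -1    0]
  r1: [   0    0    1]
  r2: [   0    0    0]
Fix exponent of X2 at 1; solve each RREF row for its pivot's exponent:
  r0: exp(X1) + (-1)·1 = 0 ⇒ exp(X1) = 1
  r1: exp(X3) + (0)·1 = 0 ⇒ exp(X3) = 0
Π_1 = X1 · X2

["1", "1", "0"]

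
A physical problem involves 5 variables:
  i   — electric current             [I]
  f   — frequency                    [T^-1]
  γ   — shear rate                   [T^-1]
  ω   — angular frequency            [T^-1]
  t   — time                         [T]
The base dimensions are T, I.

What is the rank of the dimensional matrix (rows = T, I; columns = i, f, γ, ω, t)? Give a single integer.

2

Exponent matrix [T,I] × [i,f,γ,ω,t]:
  T: [ 0 -1 -1 -1  1]
  I: [ 1  0  0  0  0]
Row reduction gives pivot columns i,f; rank = 2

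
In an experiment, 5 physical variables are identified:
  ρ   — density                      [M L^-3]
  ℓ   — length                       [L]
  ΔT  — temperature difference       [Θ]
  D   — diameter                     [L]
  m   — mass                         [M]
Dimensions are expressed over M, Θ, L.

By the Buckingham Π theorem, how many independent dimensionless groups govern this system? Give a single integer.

Exponent matrix [M,Θ,L] × [ρ,ℓ,ΔT,D,m]:
  M: [ 1  0  0  0  1]
  Θ: [ 0  0  1  0  0]
  L: [-3  1  0  1  0]
RREF → pivots at {ρ,ℓ,ΔT} ⇒ r = 3
Π count = n − r = 5 − 3 = 2

2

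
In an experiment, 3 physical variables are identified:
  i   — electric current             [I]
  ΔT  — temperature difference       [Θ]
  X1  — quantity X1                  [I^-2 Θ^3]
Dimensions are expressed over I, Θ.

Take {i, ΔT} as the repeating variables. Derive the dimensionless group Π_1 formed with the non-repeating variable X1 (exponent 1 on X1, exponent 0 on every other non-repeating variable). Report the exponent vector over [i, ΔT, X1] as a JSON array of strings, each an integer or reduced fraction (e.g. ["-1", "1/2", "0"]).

Exponent matrix [I,Θ] × [i,ΔT,X1]:
  I: [ 1  0 -2]
  Θ: [ 0  1  3]
RREF → pivots at {i,ΔT} ⇒ r = 2
Repeat: i,ΔT; free: X1
RREF:
  r0: [   1    0   -2]
  r1: [   0    1    3]
Fix exponent of X1 at 1; solve each RREF row for its pivot's exponent:
  r0: exp(i) + (-2)·1 = 0 ⇒ exp(i) = 2
  r1: exp(ΔT) + (3)·1 = 0 ⇒ exp(ΔT) = -3
Π_1 = i^2 · ΔT^-3 · X1

["2", "-3", "1"]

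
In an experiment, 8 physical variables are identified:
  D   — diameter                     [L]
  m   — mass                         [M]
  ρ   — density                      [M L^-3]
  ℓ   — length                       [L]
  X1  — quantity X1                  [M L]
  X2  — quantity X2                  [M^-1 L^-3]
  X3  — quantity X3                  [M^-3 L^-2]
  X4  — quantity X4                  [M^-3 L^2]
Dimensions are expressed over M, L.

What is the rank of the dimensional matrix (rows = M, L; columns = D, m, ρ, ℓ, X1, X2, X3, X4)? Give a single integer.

2

Exponent matrix [M,L] × [D,m,ρ,ℓ,X1,X2,X3,X4]:
  M: [ 0  1  1  0  1 -1 -3 -3]
  L: [ 1  0 -3  1  1 -3 -2  2]
Row reduction gives pivot columns D,m; rank = 2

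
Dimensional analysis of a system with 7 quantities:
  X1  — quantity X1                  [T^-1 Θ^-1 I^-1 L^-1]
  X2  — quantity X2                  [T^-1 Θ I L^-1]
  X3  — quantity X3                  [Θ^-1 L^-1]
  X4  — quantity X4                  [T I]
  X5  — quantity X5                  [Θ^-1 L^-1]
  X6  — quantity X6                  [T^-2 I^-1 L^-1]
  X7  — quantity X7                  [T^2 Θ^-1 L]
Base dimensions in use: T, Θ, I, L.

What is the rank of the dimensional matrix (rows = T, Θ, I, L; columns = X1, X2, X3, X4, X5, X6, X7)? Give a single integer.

Dimensional matrix (T×Θ×I×L by X1×X2×X3×X4×X5×X6×X7):
  T: [-1 -1  0  1  0 -2  2]
  Θ: [-1  1 -1  0 -1  0 -1]
  I: [-1  1  0  1  0 -1  0]
  L: [-1 -1 -1  0 -1 -1  1]
Row reduction gives pivot columns X1,X2,X3; rank = 3

3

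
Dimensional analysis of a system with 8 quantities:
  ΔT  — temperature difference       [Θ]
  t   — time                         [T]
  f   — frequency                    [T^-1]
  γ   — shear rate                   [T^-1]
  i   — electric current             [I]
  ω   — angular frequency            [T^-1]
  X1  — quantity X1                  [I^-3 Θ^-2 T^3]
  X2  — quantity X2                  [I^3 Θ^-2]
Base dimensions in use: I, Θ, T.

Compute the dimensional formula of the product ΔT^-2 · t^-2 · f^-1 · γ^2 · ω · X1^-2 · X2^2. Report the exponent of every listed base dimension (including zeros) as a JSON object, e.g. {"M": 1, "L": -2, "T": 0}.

{"I": 12, "Θ": -2, "T": -10}

Exponent matrix [I,Θ,T] × [ΔT,t,f,γ,i,ω,X1,X2]:
  I: [ 0  0  0  0  1  0 -3  3]
  Θ: [ 1  0  0  0  0  0 -2 -2]
  T: [ 0  1 -1 -1  0 -1  3  0]
  [I]: (-2)·0+(-2)·0+(-1)·0+(2)·0+(1)·0+(-2)·-3+(2)·3 = 12
  [Θ]: (-2)·1+(-2)·0+(-1)·0+(2)·0+(1)·0+(-2)·-2+(2)·-2 = -2
  [T]: (-2)·0+(-2)·1+(-1)·-1+(2)·-1+(1)·-1+(-2)·3+(2)·0 = -10
⇒ I^12 Θ^-2 T^-10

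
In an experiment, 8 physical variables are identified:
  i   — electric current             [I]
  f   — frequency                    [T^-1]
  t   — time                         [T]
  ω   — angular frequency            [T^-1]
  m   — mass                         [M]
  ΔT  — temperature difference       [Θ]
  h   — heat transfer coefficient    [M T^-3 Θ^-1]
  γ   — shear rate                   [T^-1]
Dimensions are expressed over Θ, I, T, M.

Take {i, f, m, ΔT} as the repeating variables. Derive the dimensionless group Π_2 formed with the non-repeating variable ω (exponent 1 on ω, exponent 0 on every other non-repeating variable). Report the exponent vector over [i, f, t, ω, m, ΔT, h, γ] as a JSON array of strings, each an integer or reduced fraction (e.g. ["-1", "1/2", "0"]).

Write exponents as rows Θ,I,T,M / cols i,f,t,ω,m,ΔT,h,γ:
  Θ: [ 0  0  0  0  0  1 -1  0]
  I: [ 1  0  0  0  0  0  0  0]
  T: [ 0 -1  1 -1  0  0 -3 -1]
  M: [ 0  0  0  0  1  0  1  0]
Echelon form has 4 nonzero rows (pivots: i,f,m,ΔT)
Repeat: i,f,m,ΔT; free: t,ω,h,γ
RREF:
  r0: [   1    0    0    0    0    0    0    0]
  r1: [   0    1   -1    1    0    0    3    1]
  r2: [   0    0    0    0    1    0    1    0]
  r3: [   0    0    0    0    0    1   -1    0]
Fix exponent of ω at 1, t at 0, h at 0, γ at 0; solve each RREF row for its pivot's exponent:
  r0: exp(i) + (0)·1 = 0 ⇒ exp(i) = 0
  r1: exp(f) + (1)·1 = 0 ⇒ exp(f) = -1
  r2: exp(m) + (0)·1 = 0 ⇒ exp(m) = 0
  r3: exp(ΔT) + (0)·1 = 0 ⇒ exp(ΔT) = 0
Π_2 = f^-1 · ω

["0", "-1", "0", "1", "0", "0", "0", "0"]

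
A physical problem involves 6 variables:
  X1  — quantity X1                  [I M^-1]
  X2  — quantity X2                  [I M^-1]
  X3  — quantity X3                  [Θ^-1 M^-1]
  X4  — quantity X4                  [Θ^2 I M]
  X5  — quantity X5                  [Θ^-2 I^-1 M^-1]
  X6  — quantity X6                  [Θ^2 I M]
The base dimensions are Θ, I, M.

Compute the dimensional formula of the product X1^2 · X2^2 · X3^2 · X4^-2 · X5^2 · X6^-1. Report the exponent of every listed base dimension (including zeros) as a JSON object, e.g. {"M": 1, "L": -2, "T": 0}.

{"Θ": -12, "I": -1, "M": -11}

Write exponents as rows Θ,I,M / cols X1,X2,X3,X4,X5,X6:
  Θ: [ 0  0 -1  2 -2  2]
  I: [ 1  1  0  1 -1  1]
  M: [-1 -1 -1  1 -1  1]
  [Θ]: (2)·0+(2)·0+(2)·-1+(-2)·2+(2)·-2+(-1)·2 = -12
  [I]: (2)·1+(2)·1+(2)·0+(-2)·1+(2)·-1+(-1)·1 = -1
  [M]: (2)·-1+(2)·-1+(2)·-1+(-2)·1+(2)·-1+(-1)·1 = -11
⇒ Θ^-12 I^-1 M^-11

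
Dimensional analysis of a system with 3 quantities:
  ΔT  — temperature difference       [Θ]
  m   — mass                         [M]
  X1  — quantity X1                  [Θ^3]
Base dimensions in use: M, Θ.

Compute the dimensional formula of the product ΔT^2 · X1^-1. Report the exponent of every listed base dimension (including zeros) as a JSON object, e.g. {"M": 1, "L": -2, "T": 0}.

{"M": 0, "Θ": -1}

Exponent matrix [M,Θ] × [ΔT,m,X1]:
  M: [ 0  1  0]
  Θ: [ 1  0  3]
  [M]: (2)·0+(-1)·0 = 0
  [Θ]: (2)·1+(-1)·3 = -1
⇒ Θ^-1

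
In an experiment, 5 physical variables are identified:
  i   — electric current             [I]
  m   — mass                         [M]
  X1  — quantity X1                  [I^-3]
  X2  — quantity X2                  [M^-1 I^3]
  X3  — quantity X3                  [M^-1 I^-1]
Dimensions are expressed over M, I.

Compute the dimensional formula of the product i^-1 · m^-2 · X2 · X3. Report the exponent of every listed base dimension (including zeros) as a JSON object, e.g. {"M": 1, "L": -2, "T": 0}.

{"M": -4, "I": 1}

Dimensional matrix (M×I by i×m×X1×X2×X3):
  M: [ 0  1  0 -1 -1]
  I: [ 1  0 -3  3 -1]
  [M]: (-1)·0+(-2)·1+(1)·-1+(1)·-1 = -4
  [I]: (-1)·1+(-2)·0+(1)·3+(1)·-1 = 1
⇒ M^-4 I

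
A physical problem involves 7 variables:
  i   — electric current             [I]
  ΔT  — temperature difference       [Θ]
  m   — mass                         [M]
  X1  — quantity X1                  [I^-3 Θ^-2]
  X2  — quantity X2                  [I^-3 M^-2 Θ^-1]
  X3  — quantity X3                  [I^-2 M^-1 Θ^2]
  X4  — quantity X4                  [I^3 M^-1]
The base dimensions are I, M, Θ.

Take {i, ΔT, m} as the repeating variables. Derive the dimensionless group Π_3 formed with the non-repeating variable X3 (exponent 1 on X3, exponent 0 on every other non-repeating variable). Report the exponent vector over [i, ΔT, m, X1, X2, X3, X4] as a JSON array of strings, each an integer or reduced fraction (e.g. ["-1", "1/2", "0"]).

Exponent matrix [I,M,Θ] × [i,ΔT,m,X1,X2,X3,X4]:
  I: [ 1  0  0 -3 -3 -2  3]
  M: [ 0  0  1  0 -2 -1 -1]
  Θ: [ 0  1  0 -2 -1  2  0]
Echelon form has 3 nonzero rows (pivots: i,ΔT,m)
Repeat: i,ΔT,m; free: X1,X2,X3,X4
RREF:
  r0: [   1    0    0   -3   -3   -2    3]
  r1: [   0    1    0   -2   -1    2    0]
  r2: [   0    0    1    0   -2   -1   -1]
Fix exponent of X3 at 1, X1 at 0, X2 at 0, X4 at 0; solve each RREF row for its pivot's exponent:
  r0: exp(i) + (-2)·1 = 0 ⇒ exp(i) = 2
  r1: exp(ΔT) + (2)·1 = 0 ⇒ exp(ΔT) = -2
  r2: exp(m) + (-1)·1 = 0 ⇒ exp(m) = 1
Π_3 = i^2 · ΔT^-2 · m · X3

["2", "-2", "1", "0", "0", "1", "0"]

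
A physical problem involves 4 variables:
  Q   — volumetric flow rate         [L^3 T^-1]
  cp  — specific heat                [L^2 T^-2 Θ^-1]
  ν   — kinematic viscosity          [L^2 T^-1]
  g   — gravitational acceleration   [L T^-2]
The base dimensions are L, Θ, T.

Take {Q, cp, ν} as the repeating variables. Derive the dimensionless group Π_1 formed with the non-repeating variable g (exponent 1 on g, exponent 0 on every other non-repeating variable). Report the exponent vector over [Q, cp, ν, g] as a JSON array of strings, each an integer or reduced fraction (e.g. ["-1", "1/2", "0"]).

Exponent matrix [L,Θ,T] × [Q,cp,ν,g]:
  L: [ 3  2  2  1]
  Θ: [ 0 -1  0  0]
  T: [-1 -2 -1 -2]
Row reduction gives pivot columns Q,cp,ν; rank = 3
Pivot set = {Q,cp,ν}, free = {g}
RREF:
  r0: [   1    0    0   -3]
  r1: [   0    1    0    0]
  r2: [   0    0    1    5]
Fix exponent of g at 1; solve each RREF row for its pivot's exponent:
  r0: exp(Q) + (-3)·1 = 0 ⇒ exp(Q) = 3
  r1: exp(cp) + (0)·1 = 0 ⇒ exp(cp) = 0
  r2: exp(ν) + (5)·1 = 0 ⇒ exp(ν) = -5
Π_1 = Q^3 · ν^-5 · g

["3", "0", "-5", "1"]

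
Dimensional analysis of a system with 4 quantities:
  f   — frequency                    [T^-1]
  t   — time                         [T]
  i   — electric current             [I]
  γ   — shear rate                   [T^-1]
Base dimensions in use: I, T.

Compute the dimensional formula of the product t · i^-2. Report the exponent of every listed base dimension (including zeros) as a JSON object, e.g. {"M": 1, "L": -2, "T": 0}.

Write exponents as rows I,T / cols f,t,i,γ:
  I: [ 0  0  1  0]
  T: [-1  1  0 -1]
  [I]: (1)·0+(-2)·1 = -2
  [T]: (1)·1+(-2)·0 = 1
⇒ I^-2 T

{"I": -2, "T": 1}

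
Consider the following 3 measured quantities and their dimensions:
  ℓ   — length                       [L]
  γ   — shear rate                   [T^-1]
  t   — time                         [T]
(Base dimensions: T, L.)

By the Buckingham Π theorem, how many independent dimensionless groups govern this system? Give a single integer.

Exponent matrix [T,L] × [ℓ,γ,t]:
  T: [ 0 -1  1]
  L: [ 1  0  0]
Echelon form has 2 nonzero rows (pivots: ℓ,γ)
n=3, r=2 ⇒ 1 dimensionless group

1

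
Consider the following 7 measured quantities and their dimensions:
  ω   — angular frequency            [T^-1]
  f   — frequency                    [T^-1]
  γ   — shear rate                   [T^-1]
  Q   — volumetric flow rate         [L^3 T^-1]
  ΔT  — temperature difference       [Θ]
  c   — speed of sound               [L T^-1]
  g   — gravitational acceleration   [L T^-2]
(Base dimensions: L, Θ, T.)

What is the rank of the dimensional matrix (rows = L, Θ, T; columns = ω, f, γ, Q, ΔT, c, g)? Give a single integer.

Write exponents as rows L,Θ,T / cols ω,f,γ,Q,ΔT,c,g:
  L: [ 0  0  0  3  0  1  1]
  Θ: [ 0  0  0  0  1  0  0]
  T: [-1 -1 -1 -1  0 -1 -2]
Row reduction gives pivot columns ω,Q,ΔT; rank = 3

3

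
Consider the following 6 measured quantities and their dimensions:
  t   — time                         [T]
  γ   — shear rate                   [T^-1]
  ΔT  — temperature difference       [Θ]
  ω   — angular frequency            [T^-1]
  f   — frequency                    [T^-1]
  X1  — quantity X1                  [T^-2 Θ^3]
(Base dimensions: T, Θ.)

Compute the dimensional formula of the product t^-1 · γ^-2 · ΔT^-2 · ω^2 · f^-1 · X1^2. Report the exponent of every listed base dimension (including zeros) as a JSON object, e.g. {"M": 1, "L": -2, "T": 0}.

Exponent matrix [T,Θ] × [t,γ,ΔT,ω,f,X1]:
  T: [ 1 -1  0 -1 -1 -2]
  Θ: [ 0  0  1  0  0  3]
  [T]: (-1)·1+(-2)·-1+(-2)·0+(2)·-1+(-1)·-1+(2)·-2 = -4
  [Θ]: (-1)·0+(-2)·0+(-2)·1+(2)·0+(-1)·0+(2)·3 = 4
⇒ T^-4 Θ^4

{"T": -4, "Θ": 4}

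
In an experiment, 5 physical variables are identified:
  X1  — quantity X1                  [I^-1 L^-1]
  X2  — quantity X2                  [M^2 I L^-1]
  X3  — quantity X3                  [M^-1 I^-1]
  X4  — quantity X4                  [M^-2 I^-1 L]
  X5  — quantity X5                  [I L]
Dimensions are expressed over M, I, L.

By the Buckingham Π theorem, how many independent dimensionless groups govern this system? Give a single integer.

Exponent matrix [M,I,L] × [X1,X2,X3,X4,X5]:
  M: [ 0  2 -1 -2  0]
  I: [-1  1 -1 -1  1]
  L: [-1 -1  0  1  1]
Row reduction gives pivot columns X1,X2; rank = 2
Π count = n − r = 5 − 2 = 3

3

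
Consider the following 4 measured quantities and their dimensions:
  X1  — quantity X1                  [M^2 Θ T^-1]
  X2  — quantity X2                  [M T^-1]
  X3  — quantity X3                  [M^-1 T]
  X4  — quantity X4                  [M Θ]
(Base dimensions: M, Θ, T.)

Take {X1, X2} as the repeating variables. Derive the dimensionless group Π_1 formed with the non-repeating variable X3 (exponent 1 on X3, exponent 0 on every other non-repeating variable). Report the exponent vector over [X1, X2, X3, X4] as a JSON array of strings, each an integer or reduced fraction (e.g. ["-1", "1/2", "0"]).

["0", "1", "1", "0"]

Write exponents as rows M,Θ,T / cols X1,X2,X3,X4:
  M: [ 2  1 -1  1]
  Θ: [ 1  0  0  1]
  T: [-1 -1  1  0]
RREF → pivots at {X1,X2} ⇒ r = 2
Repeat: X1,X2; free: X3,X4
RREF:
  r0: [   1    0    0    1]
  r1: [   0    1   -1   -1]
  r2: [   0    0    0    0]
Fix exponent of X3 at 1, X4 at 0; solve each RREF row for its pivot's exponent:
  r0: exp(X1) + (0)·1 = 0 ⇒ exp(X1) = 0
  r1: exp(X2) + (-1)·1 = 0 ⇒ exp(X2) = 1
Π_1 = X2 · X3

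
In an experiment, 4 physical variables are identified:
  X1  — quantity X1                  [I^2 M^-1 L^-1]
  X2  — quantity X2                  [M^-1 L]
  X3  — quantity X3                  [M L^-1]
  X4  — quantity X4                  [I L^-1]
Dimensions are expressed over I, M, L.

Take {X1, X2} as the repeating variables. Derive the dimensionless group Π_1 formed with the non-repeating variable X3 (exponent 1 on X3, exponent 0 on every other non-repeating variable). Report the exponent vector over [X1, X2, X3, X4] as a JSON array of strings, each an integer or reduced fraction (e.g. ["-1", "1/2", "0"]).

["0", "1", "1", "0"]

Dimensional matrix (I×M×L by X1×X2×X3×X4):
  I: [ 2  0  0  1]
  M: [-1 -1  1  0]
  L: [-1  1 -1 -1]
RREF → pivots at {X1,X2} ⇒ r = 2
Pivot set = {X1,X2}, free = {X3,X4}
RREF:
  r0: [   1    0    0  1/2]
  r1: [   0    1   -1 -1/2]
  r2: [   0    0    0    0]
Fix exponent of X3 at 1, X4 at 0; solve each RREF row for its pivot's exponent:
  r0: exp(X1) + (0)·1 = 0 ⇒ exp(X1) = 0
  r1: exp(X2) + (-1)·1 = 0 ⇒ exp(X2) = 1
Π_1 = X2 · X3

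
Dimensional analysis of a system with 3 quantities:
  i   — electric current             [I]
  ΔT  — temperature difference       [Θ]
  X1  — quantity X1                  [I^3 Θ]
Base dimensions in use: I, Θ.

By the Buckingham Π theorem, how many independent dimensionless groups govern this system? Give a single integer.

Exponent matrix [I,Θ] × [i,ΔT,X1]:
  I: [ 1  0  3]
  Θ: [ 0  1  1]
Echelon form has 2 nonzero rows (pivots: i,ΔT)
Π count = n − r = 3 − 2 = 1

1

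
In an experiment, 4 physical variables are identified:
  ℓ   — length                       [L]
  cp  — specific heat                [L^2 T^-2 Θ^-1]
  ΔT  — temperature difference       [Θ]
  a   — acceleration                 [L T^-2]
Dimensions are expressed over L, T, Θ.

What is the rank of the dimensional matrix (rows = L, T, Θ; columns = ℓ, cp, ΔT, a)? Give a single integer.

Dimensional matrix (L×T×Θ by ℓ×cp×ΔT×a):
  L: [ 1  2  0  1]
  T: [ 0 -2  0 -2]
  Θ: [ 0 -1  1  0]
Echelon form has 3 nonzero rows (pivots: ℓ,cp,ΔT)

3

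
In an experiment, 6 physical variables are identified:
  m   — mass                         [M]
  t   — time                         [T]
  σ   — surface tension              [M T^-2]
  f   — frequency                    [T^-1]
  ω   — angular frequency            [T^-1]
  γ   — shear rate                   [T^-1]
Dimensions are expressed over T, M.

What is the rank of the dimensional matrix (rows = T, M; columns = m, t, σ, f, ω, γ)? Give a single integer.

2

Dimensional matrix (T×M by m×t×σ×f×ω×γ):
  T: [ 0  1 -2 -1 -1 -1]
  M: [ 1  0  1  0  0  0]
RREF → pivots at {m,t} ⇒ r = 2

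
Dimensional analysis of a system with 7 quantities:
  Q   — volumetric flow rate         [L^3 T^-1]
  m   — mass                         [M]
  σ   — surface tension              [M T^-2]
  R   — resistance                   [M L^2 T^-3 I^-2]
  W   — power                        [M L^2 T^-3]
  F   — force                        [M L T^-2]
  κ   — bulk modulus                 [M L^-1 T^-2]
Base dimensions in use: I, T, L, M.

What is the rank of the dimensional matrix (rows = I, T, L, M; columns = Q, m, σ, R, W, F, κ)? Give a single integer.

Write exponents as rows I,T,L,M / cols Q,m,σ,R,W,F,κ:
  I: [ 0  0  0 -2  0  0  0]
  T: [-1  0 -2 -3 -3 -2 -2]
  L: [ 3  0  0  2  2  1 -1]
  M: [ 0  1  1  1  1  1  1]
RREF → pivots at {Q,m,σ,R} ⇒ r = 4

4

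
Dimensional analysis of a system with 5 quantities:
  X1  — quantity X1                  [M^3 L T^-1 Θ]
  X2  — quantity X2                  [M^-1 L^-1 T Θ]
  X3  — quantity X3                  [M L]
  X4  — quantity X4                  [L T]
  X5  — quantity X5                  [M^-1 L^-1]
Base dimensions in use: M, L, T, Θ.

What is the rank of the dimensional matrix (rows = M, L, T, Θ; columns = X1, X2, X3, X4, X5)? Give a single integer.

Write exponents as rows M,L,T,Θ / cols X1,X2,X3,X4,X5:
  M: [ 3 -1  1  0 -1]
  L: [ 1 -1  1  1 -1]
  T: [-1  1  0  1  0]
  Θ: [ 1  1  0  0  0]
Echelon form has 3 nonzero rows (pivots: X1,X2,X3)

3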